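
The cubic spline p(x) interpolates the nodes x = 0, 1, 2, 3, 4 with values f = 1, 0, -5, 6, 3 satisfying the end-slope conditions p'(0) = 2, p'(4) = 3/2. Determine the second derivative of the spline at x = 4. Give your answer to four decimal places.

32.7679

Put σ_i = p'' at the i-th knot. Here h = (1, 1, 1, 1) and Δ = (-1, -5, 11, -3), so the interior equations h_(i-1)·σ_(i-1) + 2(h_(i-1)+h_i)·σ_i + h_i·σ_(i+1) = 6(Δ_i − Δ_(i-1)) read
  1·σ_0 + 4·σ_1 + 1·σ_2 = 6(Δ_1 - Δ_0) = -24
  1·σ_1 + 4·σ_2 + 1·σ_3 = 6(Δ_2 - Δ_1) = 96
  1·σ_2 + 4·σ_3 + 1·σ_4 = 6(Δ_3 - Δ_2) = -84
Clamped end conditions give two more equations: 2h_0·σ_0 + h_0·σ_1 = 6(Δ_0 - p'(0)) = -18 and h_3·σ_3 + 2h_3·σ_4 = 6(p'(4) - Δ_3) = 27.
Forward elimination and back-substitution give σ_0 = -85/56, σ_1 = -419/28, σ_2 = 299/8, σ_3 = -1079/28, σ_4 = 1835/56.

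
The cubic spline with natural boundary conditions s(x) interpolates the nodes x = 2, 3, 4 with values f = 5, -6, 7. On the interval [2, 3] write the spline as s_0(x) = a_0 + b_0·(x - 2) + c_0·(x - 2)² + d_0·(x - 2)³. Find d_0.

Let M_i = s''(x_i). Step sizes h_i = 1, 1; slopes of the chords Δ_i = (y_(i+1) - y_i)/h_i = -11, 13.
  1·M_0 + 4·M_1 + 1·M_2 = 6(Δ_1 - Δ_0) = 144
Natural end conditions: M_0 = M_2 = 0.
Forward elimination and back-substitution give M_0 = 0, M_1 = 36, M_2 = 0.
On [2, 3], with s_0(x) = a_0 + b_0·(x - 2) + c_0·(x - 2)² + d_0·(x - 2)³: c_0 = M_0/2 = 0, d_0 = (M_1 - M_0)/(6h_0) = 6, b_0 = Δ_0 - h_0(2M_0 + M_1)/6 = -17.

6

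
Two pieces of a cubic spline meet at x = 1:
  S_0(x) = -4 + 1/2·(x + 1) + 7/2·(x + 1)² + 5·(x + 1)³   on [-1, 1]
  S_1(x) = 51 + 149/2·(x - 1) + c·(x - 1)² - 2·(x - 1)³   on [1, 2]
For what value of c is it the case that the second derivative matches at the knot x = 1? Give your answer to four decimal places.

S_0''(x) = 7 + 30·(x + 1), so S_0''(1) = 67. On the right, S_1''(1) = 2c, so c = 67/2.

33.5000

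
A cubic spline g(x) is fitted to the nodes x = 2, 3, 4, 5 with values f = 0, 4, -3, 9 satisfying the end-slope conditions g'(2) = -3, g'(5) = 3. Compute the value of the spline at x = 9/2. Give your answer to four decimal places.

Let M_i = g''(x_i). Step sizes h_i = 1, 1, 1; slopes of the chords Δ_i = (y_(i+1) - y_i)/h_i = 4, -7, 12.
  1·M_0 + 4·M_1 + 1·M_2 = 6(Δ_1 - Δ_0) = -66
  1·M_1 + 4·M_2 + 1·M_3 = 6(Δ_2 - Δ_1) = 114
Clamped end conditions give two more equations: 2h_0·M_0 + h_0·M_1 = 6(Δ_0 - g'(2)) = 42 and h_2·M_2 + 2h_2·M_3 = 6(g'(5) - Δ_2) = -54.
Hence M_0 = 204/5, M_1 = -198/5, M_2 = 258/5, M_3 = -264/5.
On [4, 5], g(x) = -3 + 18/5·(x - 4) + 129/5·(x - 4)² - 87/5·(x - 4)³.
With (x - 4) = 1/2: g(9/2) = 123/40.

3.0750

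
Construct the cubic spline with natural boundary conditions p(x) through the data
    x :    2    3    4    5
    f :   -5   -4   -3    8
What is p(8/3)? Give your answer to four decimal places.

-4.0864

Let M_i = p''(x_i). Step sizes h_i = 1, 1, 1; slopes of the chords Δ_i = (y_(i+1) - y_i)/h_i = 1, 1, 11.
  1·M_0 + 4·M_1 + 1·M_2 = 6(Δ_1 - Δ_0) = 0
  1·M_1 + 4·M_2 + 1·M_3 = 6(Δ_2 - Δ_1) = 60
Natural end conditions: M_0 = M_3 = 0.
Hence M_0 = 0, M_1 = -4, M_2 = 16, M_3 = 0.
On [2, 3], p(x) = -5 + 5/3·(x - 2) + 0·(x - 2)² - 2/3·(x - 2)³.
With (x - 2) = 2/3: p(8/3) = -331/81.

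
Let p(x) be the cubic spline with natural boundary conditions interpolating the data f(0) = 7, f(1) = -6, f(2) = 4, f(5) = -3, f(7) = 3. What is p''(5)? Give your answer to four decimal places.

8.3723

Put m_i = p'' at the i-th knot. Here h = (1, 1, 3, 2) and Δ = (-13, 10, -7/3, 3), so the interior equations h_(i-1)·m_(i-1) + 2(h_(i-1)+h_i)·m_i + h_i·m_(i+1) = 6(Δ_i − Δ_(i-1)) read
  1·m_0 + 4·m_1 + 1·m_2 = 6(Δ_1 - Δ_0) = 138
  1·m_1 + 8·m_2 + 3·m_3 = 6(Δ_2 - Δ_1) = -74
  3·m_2 + 10·m_3 + 2·m_4 = 6(Δ_3 - Δ_2) = 32
Natural end conditions: m_0 = m_4 = 0.
Hence m_0 = 0, m_1 = 5317/137, m_2 = -2362/137, m_3 = 1147/137, m_4 = 0.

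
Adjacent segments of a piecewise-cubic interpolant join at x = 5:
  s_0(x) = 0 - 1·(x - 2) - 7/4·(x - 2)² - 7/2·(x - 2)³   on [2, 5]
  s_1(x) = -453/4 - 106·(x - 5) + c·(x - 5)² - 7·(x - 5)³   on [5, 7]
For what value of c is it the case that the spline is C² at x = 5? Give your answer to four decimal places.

s_0''(x) = -7/2 - 21·(x - 2), so s_0''(5) = -133/2. On the right, s_1''(5) = 2c, so c = -133/4.

-33.2500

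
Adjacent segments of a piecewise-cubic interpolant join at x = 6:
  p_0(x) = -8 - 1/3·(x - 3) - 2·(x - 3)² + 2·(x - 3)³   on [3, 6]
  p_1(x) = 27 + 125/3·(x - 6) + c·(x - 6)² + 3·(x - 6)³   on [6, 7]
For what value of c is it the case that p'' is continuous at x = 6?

p_0''(x) = -4 + 12·(x - 3), so p_0''(6) = 32. On the right, p_1''(6) = 2c, so c = 16.

16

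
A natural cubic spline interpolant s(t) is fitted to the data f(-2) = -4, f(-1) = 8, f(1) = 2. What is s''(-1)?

Put M_i = s'' at the i-th knot. Here h = (1, 2) and Δ = (12, -3), so the interior equations h_(i-1)·M_(i-1) + 2(h_(i-1)+h_i)·M_i + h_i·M_(i+1) = 6(Δ_i − Δ_(i-1)) read
  1·M_0 + 6·M_1 + 2·M_2 = 6(Δ_1 - Δ_0) = -90
Natural end conditions: M_0 = M_2 = 0.
Forward elimination and back-substitution give M_0 = 0, M_1 = -15, M_2 = 0.

-15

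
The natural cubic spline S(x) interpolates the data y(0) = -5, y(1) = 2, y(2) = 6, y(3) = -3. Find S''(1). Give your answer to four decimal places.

Write M_i for S''(x_i). With h_i = 1, 1, 1 and divided differences Δ_i = 7, 4, -9, the continuity of S' gives the tridiagonal system
  1·M_0 + 4·M_1 + 1·M_2 = 6(Δ_1 - Δ_0) = -18
  1·M_1 + 4·M_2 + 1·M_3 = 6(Δ_2 - Δ_1) = -78
Natural end conditions: M_0 = M_3 = 0.
Solving the tridiagonal system: M_0 = 0, M_1 = 2/5, M_2 = -98/5, M_3 = 0.

0.4000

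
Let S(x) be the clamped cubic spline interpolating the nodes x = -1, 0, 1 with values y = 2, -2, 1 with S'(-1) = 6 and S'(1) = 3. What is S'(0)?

Write m_i for S''(x_i). With h_i = 1, 1 and divided differences Δ_i = -4, 3, the continuity of S' gives the tridiagonal system
  1·m_0 + 4·m_1 + 1·m_2 = 6(Δ_1 - Δ_0) = 42
Clamped end conditions give two more equations: 2h_0·m_0 + h_0·m_1 = 6(Δ_0 - S'(-1)) = -60 and h_1·m_1 + 2h_1·m_2 = 6(S'(1) - Δ_1) = 0.
Solving: m_0 = -42, m_1 = 24, m_2 = -12.
On [0, 1], S'(x) = b_1 + 2c_1·x + 3d_1·x² with b_1 = Δ_1 - h_1(2m_1 + m_2)/6 = -3, c_1 = m_1/2 = 12, d_1 = (m_2 - m_1)/(6h_1) = -6. So S'(0) = -3.

-3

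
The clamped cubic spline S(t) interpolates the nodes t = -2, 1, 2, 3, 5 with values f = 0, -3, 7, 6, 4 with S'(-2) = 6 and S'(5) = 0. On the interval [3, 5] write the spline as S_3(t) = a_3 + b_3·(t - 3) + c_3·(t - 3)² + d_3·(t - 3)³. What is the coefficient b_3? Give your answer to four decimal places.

Write m_i for S''(x_i). With h_i = 3, 1, 1, 2 and divided differences Δ_i = -1, 10, -1, -1, the continuity of S' gives the tridiagonal system
  3·m_0 + 8·m_1 + 1·m_2 = 6(Δ_1 - Δ_0) = 66
  1·m_1 + 4·m_2 + 1·m_3 = 6(Δ_2 - Δ_1) = -66
  1·m_2 + 6·m_3 + 2·m_4 = 6(Δ_3 - Δ_2) = 0
Clamped end conditions give two more equations: 2h_0·m_0 + h_0·m_1 = 6(Δ_0 - S'(-2)) = -42 and h_3·m_3 + 2h_3·m_4 = 6(S'(5) - Δ_3) = 6.
Hence m_0 = -1213/79, m_1 = 1320/79, m_2 = -1707/79, m_3 = 294/79, m_4 = -57/158.
On [3, 5], with S_3(t) = a_3 + b_3·(t - 3) + c_3·(t - 3)² + d_3·(t - 3)³: c_3 = m_3/2 = 147/79, d_3 = (m_4 - m_3)/(6h_3) = -215/632, b_3 = Δ_3 - h_3(2m_3 + m_4)/6 = -531/158.

-3.3608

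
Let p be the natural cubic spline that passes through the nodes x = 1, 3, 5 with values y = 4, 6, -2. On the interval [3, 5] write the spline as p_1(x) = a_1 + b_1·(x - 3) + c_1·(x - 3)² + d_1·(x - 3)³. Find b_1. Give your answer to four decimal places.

-1.5000

Let σ_i = p''(x_i). Step sizes h_i = 2, 2; slopes of the chords Δ_i = (y_(i+1) - y_i)/h_i = 1, -4.
  2·σ_0 + 8·σ_1 + 2·σ_2 = 6(Δ_1 - Δ_0) = -30
Natural end conditions: σ_0 = σ_2 = 0.
Hence σ_0 = 0, σ_1 = -15/4, σ_2 = 0.
On [3, 5], with p_1(x) = a_1 + b_1·(x - 3) + c_1·(x - 3)² + d_1·(x - 3)³: c_1 = σ_1/2 = -15/8, d_1 = (σ_2 - σ_1)/(6h_1) = 5/16, b_1 = Δ_1 - h_1(2σ_1 + σ_2)/6 = -3/2.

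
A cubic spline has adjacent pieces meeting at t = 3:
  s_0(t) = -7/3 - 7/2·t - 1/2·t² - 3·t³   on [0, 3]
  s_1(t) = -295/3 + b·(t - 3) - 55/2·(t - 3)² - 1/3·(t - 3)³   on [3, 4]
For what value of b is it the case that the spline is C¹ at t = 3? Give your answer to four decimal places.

-87.5000

s_0'(t) = -7/2 - 1·t - 9·t², so s_0'(3) = -175/2. On the right, s_1'(3) = b, so b = -175/2.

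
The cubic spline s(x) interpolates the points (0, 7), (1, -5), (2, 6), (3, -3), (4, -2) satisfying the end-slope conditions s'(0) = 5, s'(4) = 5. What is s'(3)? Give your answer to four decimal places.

Put M_i = s'' at the i-th knot. Here h = (1, 1, 1, 1) and Δ = (-12, 11, -9, 1), so the interior equations h_(i-1)·M_(i-1) + 2(h_(i-1)+h_i)·M_i + h_i·M_(i+1) = 6(Δ_i − Δ_(i-1)) read
  1·M_0 + 4·M_1 + 1·M_2 = 6(Δ_1 - Δ_0) = 138
  1·M_1 + 4·M_2 + 1·M_3 = 6(Δ_2 - Δ_1) = -120
  1·M_2 + 4·M_3 + 1·M_4 = 6(Δ_3 - Δ_2) = 60
Clamped end conditions give two more equations: 2h_0·M_0 + h_0·M_1 = 6(Δ_0 - s'(0)) = -102 and h_3·M_3 + 2h_3·M_4 = 6(s'(4) - Δ_3) = 24.
Forward elimination and back-substitution give M_0 = -2403/28, M_1 = 975/14, M_2 = -219/4, M_3 = 411/14, M_4 = -75/28.
On [3, 4], s'(x) = b_3 + 2c_3·(x - 3) + 3d_3·(x - 3)² with b_3 = Δ_3 - h_3(2M_3 + M_4)/6 = -467/56, c_3 = M_3/2 = 411/28, d_3 = (M_4 - M_3)/(6h_3) = -299/56. So s'(3) = -467/56.

-8.3393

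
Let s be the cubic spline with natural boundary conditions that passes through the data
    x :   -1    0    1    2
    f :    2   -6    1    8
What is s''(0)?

24

With m_i denoting the second derivative at x_i, h_i = 1, 1, 1, and Δ_i = (y_(i+1) − y_i)/h_i = -8, 7, 7:
  1·m_0 + 4·m_1 + 1·m_2 = 6(Δ_1 - Δ_0) = 90
  1·m_1 + 4·m_2 + 1·m_3 = 6(Δ_2 - Δ_1) = 0
Natural end conditions: m_0 = m_3 = 0.
Hence m_0 = 0, m_1 = 24, m_2 = -6, m_3 = 0.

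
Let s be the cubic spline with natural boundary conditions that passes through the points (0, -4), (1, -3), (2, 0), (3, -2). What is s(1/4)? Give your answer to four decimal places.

Let σ_i = s''(x_i). Step sizes h_i = 1, 1, 1; slopes of the chords Δ_i = (y_(i+1) - y_i)/h_i = 1, 3, -2.
  1·σ_0 + 4·σ_1 + 1·σ_2 = 6(Δ_1 - Δ_0) = 12
  1·σ_1 + 4·σ_2 + 1·σ_3 = 6(Δ_2 - Δ_1) = -30
Natural end conditions: σ_0 = σ_3 = 0.
Hence σ_0 = 0, σ_1 = 26/5, σ_2 = -44/5, σ_3 = 0.
On [0, 1], s(x) = -4 + 2/15·x + 0·x² + 13/15·x³.
With x = 1/4: s(1/4) = -253/64.

-3.9531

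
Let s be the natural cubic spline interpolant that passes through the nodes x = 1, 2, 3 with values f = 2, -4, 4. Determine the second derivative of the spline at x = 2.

Put m_i = s'' at the i-th knot. Here h = (1, 1) and Δ = (-6, 8), so the interior equations h_(i-1)·m_(i-1) + 2(h_(i-1)+h_i)·m_i + h_i·m_(i+1) = 6(Δ_i − Δ_(i-1)) read
  1·m_0 + 4·m_1 + 1·m_2 = 6(Δ_1 - Δ_0) = 84
Natural end conditions: m_0 = m_2 = 0.
Forward elimination and back-substitution give m_0 = 0, m_1 = 21, m_2 = 0.

21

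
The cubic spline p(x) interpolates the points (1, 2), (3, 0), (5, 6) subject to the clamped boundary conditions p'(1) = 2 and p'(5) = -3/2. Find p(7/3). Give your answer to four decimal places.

0.4074

With M_i denoting the second derivative at x_i, h_i = 2, 2, and Δ_i = (y_(i+1) − y_i)/h_i = -1, 3:
  2·M_0 + 8·M_1 + 2·M_2 = 6(Δ_1 - Δ_0) = 24
Clamped end conditions give two more equations: 2h_0·M_0 + h_0·M_1 = 6(Δ_0 - p'(1)) = -18 and h_1·M_1 + 2h_1·M_2 = 6(p'(5) - Δ_1) = -27.
Forward elimination and back-substitution give M_0 = -67/8, M_1 = 31/4, M_2 = -85/8.
On [1, 3], p(x) = 2 + 2·(x - 1) - 67/16·(x - 1)² + 43/32·(x - 1)³.
With (x - 1) = 4/3: p(7/3) = 11/27.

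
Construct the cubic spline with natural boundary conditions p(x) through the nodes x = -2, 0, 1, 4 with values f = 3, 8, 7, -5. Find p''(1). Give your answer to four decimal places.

Write m_i for p''(x_i). With h_i = 2, 1, 3 and divided differences Δ_i = 5/2, -1, -4, the continuity of p' gives the tridiagonal system
  2·m_0 + 6·m_1 + 1·m_2 = 6(Δ_1 - Δ_0) = -21
  1·m_1 + 8·m_2 + 3·m_3 = 6(Δ_2 - Δ_1) = -18
Natural end conditions: m_0 = m_3 = 0.
Forward elimination and back-substitution give m_0 = 0, m_1 = -150/47, m_2 = -87/47, m_3 = 0.

-1.8511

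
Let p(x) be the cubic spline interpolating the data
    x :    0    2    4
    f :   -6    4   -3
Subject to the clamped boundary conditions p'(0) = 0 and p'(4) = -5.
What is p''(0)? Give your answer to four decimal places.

Let M_i = p''(x_i). Step sizes h_i = 2, 2; slopes of the chords Δ_i = (y_(i+1) - y_i)/h_i = 5, -7/2.
  2·M_0 + 8·M_1 + 2·M_2 = 6(Δ_1 - Δ_0) = -51
Clamped end conditions give two more equations: 2h_0·M_0 + h_0·M_1 = 6(Δ_0 - p'(0)) = 30 and h_1·M_1 + 2h_1·M_2 = 6(p'(4) - Δ_1) = -9.
Hence M_0 = 101/8, M_1 = -41/4, M_2 = 23/8.

12.6250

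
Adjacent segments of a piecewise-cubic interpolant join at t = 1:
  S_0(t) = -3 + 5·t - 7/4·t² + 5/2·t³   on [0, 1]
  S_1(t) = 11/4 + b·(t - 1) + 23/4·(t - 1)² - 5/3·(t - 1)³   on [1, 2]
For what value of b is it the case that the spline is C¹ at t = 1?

S_0'(t) = 5 - 7/2·t + 15/2·t², so S_0'(1) = 9. On the right, S_1'(1) = b, so b = 9.

9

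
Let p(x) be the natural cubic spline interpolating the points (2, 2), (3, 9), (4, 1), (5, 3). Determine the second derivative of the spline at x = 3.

-28

Put M_i = p'' at the i-th knot. Here h = (1, 1, 1) and Δ = (7, -8, 2), so the interior equations h_(i-1)·M_(i-1) + 2(h_(i-1)+h_i)·M_i + h_i·M_(i+1) = 6(Δ_i − Δ_(i-1)) read
  1·M_0 + 4·M_1 + 1·M_2 = 6(Δ_1 - Δ_0) = -90
  1·M_1 + 4·M_2 + 1·M_3 = 6(Δ_2 - Δ_1) = 60
Natural end conditions: M_0 = M_3 = 0.
Forward elimination and back-substitution give M_0 = 0, M_1 = -28, M_2 = 22, M_3 = 0.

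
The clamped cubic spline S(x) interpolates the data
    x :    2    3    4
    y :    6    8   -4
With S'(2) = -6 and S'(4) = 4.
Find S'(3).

With m_i denoting the second derivative at x_i, h_i = 1, 1, and Δ_i = (y_(i+1) − y_i)/h_i = 2, -12:
  1·m_0 + 4·m_1 + 1·m_2 = 6(Δ_1 - Δ_0) = -84
Clamped end conditions give two more equations: 2h_0·m_0 + h_0·m_1 = 6(Δ_0 - S'(2)) = 48 and h_1·m_1 + 2h_1·m_2 = 6(S'(4) - Δ_1) = 96.
Hence m_0 = 50, m_1 = -52, m_2 = 74.
On [3, 4], S'(x) = b_1 + 2c_1·(x - 3) + 3d_1·(x - 3)² with b_1 = Δ_1 - h_1(2m_1 + m_2)/6 = -7, c_1 = m_1/2 = -26, d_1 = (m_2 - m_1)/(6h_1) = 21. So S'(3) = -7.

-7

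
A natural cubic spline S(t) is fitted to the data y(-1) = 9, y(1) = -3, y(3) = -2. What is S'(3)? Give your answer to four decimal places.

Put M_i = S'' at the i-th knot. Here h = (2, 2) and Δ = (-6, 1/2), so the interior equations h_(i-1)·M_(i-1) + 2(h_(i-1)+h_i)·M_i + h_i·M_(i+1) = 6(Δ_i − Δ_(i-1)) read
  2·M_0 + 8·M_1 + 2·M_2 = 6(Δ_1 - Δ_0) = 39
Natural end conditions: M_0 = M_2 = 0.
Forward elimination and back-substitution give M_0 = 0, M_1 = 39/8, M_2 = 0.
On [1, 3], S'(t) = b_1 + 2c_1·(t - 1) + 3d_1·(t - 1)² with b_1 = Δ_1 - h_1(2M_1 + M_2)/6 = -11/4, c_1 = M_1/2 = 39/16, d_1 = (M_2 - M_1)/(6h_1) = -13/32. So S'(3) = 17/8.

2.1250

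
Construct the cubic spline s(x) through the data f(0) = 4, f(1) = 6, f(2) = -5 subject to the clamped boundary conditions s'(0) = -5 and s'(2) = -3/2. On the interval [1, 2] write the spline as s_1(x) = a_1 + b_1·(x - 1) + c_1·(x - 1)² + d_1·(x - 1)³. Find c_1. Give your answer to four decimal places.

-21.2500

Write M_i for s''(x_i). With h_i = 1, 1 and divided differences Δ_i = 2, -11, the continuity of s' gives the tridiagonal system
  1·M_0 + 4·M_1 + 1·M_2 = 6(Δ_1 - Δ_0) = -78
Clamped end conditions give two more equations: 2h_0·M_0 + h_0·M_1 = 6(Δ_0 - s'(0)) = 42 and h_1·M_1 + 2h_1·M_2 = 6(s'(2) - Δ_1) = 57.
Solving the tridiagonal system: M_0 = 169/4, M_1 = -85/2, M_2 = 199/4.
On [1, 2], with s_1(x) = a_1 + b_1·(x - 1) + c_1·(x - 1)² + d_1·(x - 1)³: c_1 = M_1/2 = -85/4, d_1 = (M_2 - M_1)/(6h_1) = 123/8, b_1 = Δ_1 - h_1(2M_1 + M_2)/6 = -41/8.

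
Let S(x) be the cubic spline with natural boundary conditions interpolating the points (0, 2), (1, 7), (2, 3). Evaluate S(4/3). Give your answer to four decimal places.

6.5000

Write M_i for S''(x_i). With h_i = 1, 1 and divided differences Δ_i = 5, -4, the continuity of S' gives the tridiagonal system
  1·M_0 + 4·M_1 + 1·M_2 = 6(Δ_1 - Δ_0) = -54
Natural end conditions: M_0 = M_2 = 0.
Forward elimination and back-substitution give M_0 = 0, M_1 = -27/2, M_2 = 0.
On [1, 2], S(x) = 7 + 1/2·(x - 1) - 27/4·(x - 1)² + 9/4·(x - 1)³.
With (x - 1) = 1/3: S(4/3) = 13/2.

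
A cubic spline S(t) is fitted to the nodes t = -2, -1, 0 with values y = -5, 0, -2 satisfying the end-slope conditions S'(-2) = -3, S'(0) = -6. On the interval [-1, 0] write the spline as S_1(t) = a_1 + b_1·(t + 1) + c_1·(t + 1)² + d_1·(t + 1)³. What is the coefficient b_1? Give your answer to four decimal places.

Write M_i for S''(x_i). With h_i = 1, 1 and divided differences Δ_i = 5, -2, the continuity of S' gives the tridiagonal system
  1·M_0 + 4·M_1 + 1·M_2 = 6(Δ_1 - Δ_0) = -42
Clamped end conditions give two more equations: 2h_0·M_0 + h_0·M_1 = 6(Δ_0 - S'(-2)) = 48 and h_1·M_1 + 2h_1·M_2 = 6(S'(0) - Δ_1) = -24.
Forward elimination and back-substitution give M_0 = 33, M_1 = -18, M_2 = -3.
On [-1, 0], with S_1(t) = a_1 + b_1·(t + 1) + c_1·(t + 1)² + d_1·(t + 1)³: c_1 = M_1/2 = -9, d_1 = (M_2 - M_1)/(6h_1) = 5/2, b_1 = Δ_1 - h_1(2M_1 + M_2)/6 = 9/2.

4.5000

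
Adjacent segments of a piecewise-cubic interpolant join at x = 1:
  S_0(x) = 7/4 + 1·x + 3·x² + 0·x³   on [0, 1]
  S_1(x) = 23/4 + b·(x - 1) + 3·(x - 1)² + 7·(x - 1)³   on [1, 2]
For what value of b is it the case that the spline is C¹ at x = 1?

S_0'(x) = 1 + 6·x + 0·x², so S_0'(1) = 7. On the right, S_1'(1) = b, so b = 7.

7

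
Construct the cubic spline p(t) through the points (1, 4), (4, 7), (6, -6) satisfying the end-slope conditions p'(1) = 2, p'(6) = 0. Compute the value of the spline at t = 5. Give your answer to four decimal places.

-0.9125

Write m_i for p''(x_i). With h_i = 3, 2 and divided differences Δ_i = 1, -13/2, the continuity of p' gives the tridiagonal system
  3·m_0 + 10·m_1 + 2·m_2 = 6(Δ_1 - Δ_0) = -45
Clamped end conditions give two more equations: 2h_0·m_0 + h_0·m_1 = 6(Δ_0 - p'(1)) = -6 and h_1·m_1 + 2h_1·m_2 = 6(p'(6) - Δ_1) = 39.
Solving the tridiagonal system: m_0 = 31/10, m_1 = -41/5, m_2 = 277/20.
On [4, 6], p(t) = 7 - 113/20·(t - 4) - 41/10·(t - 4)² + 147/80·(t - 4)³.
With (t - 4) = 1: p(5) = -73/80.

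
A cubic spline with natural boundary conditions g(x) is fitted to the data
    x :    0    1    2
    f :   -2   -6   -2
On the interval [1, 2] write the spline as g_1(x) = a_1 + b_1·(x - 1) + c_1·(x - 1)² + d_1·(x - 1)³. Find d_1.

With M_i denoting the second derivative at x_i, h_i = 1, 1, and Δ_i = (y_(i+1) − y_i)/h_i = -4, 4:
  1·M_0 + 4·M_1 + 1·M_2 = 6(Δ_1 - Δ_0) = 48
Natural end conditions: M_0 = M_2 = 0.
Solving: M_0 = 0, M_1 = 12, M_2 = 0.
On [1, 2], with g_1(x) = a_1 + b_1·(x - 1) + c_1·(x - 1)² + d_1·(x - 1)³: c_1 = M_1/2 = 6, d_1 = (M_2 - M_1)/(6h_1) = -2, b_1 = Δ_1 - h_1(2M_1 + M_2)/6 = 0.

-2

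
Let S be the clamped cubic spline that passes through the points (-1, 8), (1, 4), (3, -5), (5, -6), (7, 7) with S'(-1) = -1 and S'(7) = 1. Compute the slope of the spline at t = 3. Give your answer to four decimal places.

Write m_i for S''(x_i). With h_i = 2, 2, 2, 2 and divided differences Δ_i = -2, -9/2, -1/2, 13/2, the continuity of S' gives the tridiagonal system
  2·m_0 + 8·m_1 + 2·m_2 = 6(Δ_1 - Δ_0) = -15
  2·m_1 + 8·m_2 + 2·m_3 = 6(Δ_2 - Δ_1) = 24
  2·m_2 + 8·m_3 + 2·m_4 = 6(Δ_3 - Δ_2) = 42
Clamped end conditions give two more equations: 2h_0·m_0 + h_0·m_1 = 6(Δ_0 - S'(-1)) = -6 and h_3·m_3 + 2h_3·m_4 = 6(S'(7) - Δ_3) = -33.
Forward elimination and back-substitution give m_0 = -47/112, m_1 = -121/56, m_2 = 25/16, m_3 = 443/56, m_4 = -1367/112.
On [3, 5], S'(t) = b_2 + 2c_2·(t - 3) + 3d_2·(t - 3)² with b_2 = Δ_2 - h_2(2m_2 + m_3)/6 = -117/28, c_2 = m_2/2 = 25/32, d_2 = (m_3 - m_2)/(6h_2) = 237/448. So S'(3) = -117/28.

-4.1786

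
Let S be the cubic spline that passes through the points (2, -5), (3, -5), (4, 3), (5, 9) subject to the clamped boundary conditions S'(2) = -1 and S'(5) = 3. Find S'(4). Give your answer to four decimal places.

Put M_i = S'' at the i-th knot. Here h = (1, 1, 1) and Δ = (0, 8, 6), so the interior equations h_(i-1)·M_(i-1) + 2(h_(i-1)+h_i)·M_i + h_i·M_(i+1) = 6(Δ_i − Δ_(i-1)) read
  1·M_0 + 4·M_1 + 1·M_2 = 6(Δ_1 - Δ_0) = 48
  1·M_1 + 4·M_2 + 1·M_3 = 6(Δ_2 - Δ_1) = -12
Clamped end conditions give two more equations: 2h_0·M_0 + h_0·M_1 = 6(Δ_0 - S'(2)) = 6 and h_2·M_2 + 2h_2·M_3 = 6(S'(5) - Δ_2) = -18.
Forward elimination and back-substitution give M_0 = -62/15, M_1 = 214/15, M_2 = -74/15, M_3 = -98/15.
On [4, 5], S'(t) = b_2 + 2c_2·(t - 4) + 3d_2·(t - 4)² with b_2 = Δ_2 - h_2(2M_2 + M_3)/6 = 131/15, c_2 = M_2/2 = -37/15, d_2 = (M_3 - M_2)/(6h_2) = -4/15. So S'(4) = 131/15.

8.7333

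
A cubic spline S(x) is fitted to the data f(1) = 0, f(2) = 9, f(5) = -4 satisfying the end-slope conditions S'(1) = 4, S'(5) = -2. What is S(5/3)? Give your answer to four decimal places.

With σ_i denoting the second derivative at x_i, h_i = 1, 3, and Δ_i = (y_(i+1) − y_i)/h_i = 9, -13/3:
  1·σ_0 + 8·σ_1 + 3·σ_2 = 6(Δ_1 - Δ_0) = -80
Clamped end conditions give two more equations: 2h_0·σ_0 + h_0·σ_1 = 6(Δ_0 - S'(1)) = 30 and h_1·σ_1 + 2h_1·σ_2 = 6(S'(5) - Δ_1) = 14.
Forward elimination and back-substitution give σ_0 = 47/2, σ_1 = -17, σ_2 = 65/6.
On [1, 2], S(x) = 0 + 4·(x - 1) + 47/4·(x - 1)² - 27/4·(x - 1)³.
With (x - 1) = 2/3: S(5/3) = 53/9.

5.8889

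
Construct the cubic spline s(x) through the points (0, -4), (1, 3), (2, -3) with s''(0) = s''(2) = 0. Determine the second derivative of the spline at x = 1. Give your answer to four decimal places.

Write σ_i for s''(x_i). With h_i = 1, 1 and divided differences Δ_i = 7, -6, the continuity of s' gives the tridiagonal system
  1·σ_0 + 4·σ_1 + 1·σ_2 = 6(Δ_1 - Δ_0) = -78
Natural end conditions: σ_0 = σ_2 = 0.
Solving the tridiagonal system: σ_0 = 0, σ_1 = -39/2, σ_2 = 0.

-19.5000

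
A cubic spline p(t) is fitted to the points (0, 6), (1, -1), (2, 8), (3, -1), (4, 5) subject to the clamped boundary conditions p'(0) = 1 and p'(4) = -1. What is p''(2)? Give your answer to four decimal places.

-50.7500

Put M_i = p'' at the i-th knot. Here h = (1, 1, 1, 1) and Δ = (-7, 9, -9, 6), so the interior equations h_(i-1)·M_(i-1) + 2(h_(i-1)+h_i)·M_i + h_i·M_(i+1) = 6(Δ_i − Δ_(i-1)) read
  1·M_0 + 4·M_1 + 1·M_2 = 6(Δ_1 - Δ_0) = 96
  1·M_1 + 4·M_2 + 1·M_3 = 6(Δ_2 - Δ_1) = -108
  1·M_2 + 4·M_3 + 1·M_4 = 6(Δ_3 - Δ_2) = 90
Clamped end conditions give two more equations: 2h_0·M_0 + h_0·M_1 = 6(Δ_0 - p'(0)) = -48 and h_3·M_3 + 2h_3·M_4 = 6(p'(4) - Δ_3) = -42.
Hence M_0 = -1355/28, M_1 = 683/14, M_2 = -203/4, M_3 = 647/14, M_4 = -1235/28.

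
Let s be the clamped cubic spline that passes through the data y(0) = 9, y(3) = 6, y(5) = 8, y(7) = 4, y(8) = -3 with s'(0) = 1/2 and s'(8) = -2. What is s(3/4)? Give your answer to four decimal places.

Let M_i = s''(x_i). Step sizes h_i = 3, 2, 2, 1; slopes of the chords Δ_i = (y_(i+1) - y_i)/h_i = -1, 1, -2, -7.
  3·M_0 + 10·M_1 + 2·M_2 = 6(Δ_1 - Δ_0) = 12
  2·M_1 + 8·M_2 + 2·M_3 = 6(Δ_2 - Δ_1) = -18
  2·M_2 + 6·M_3 + 1·M_4 = 6(Δ_3 - Δ_2) = -30
Clamped end conditions give two more equations: 2h_0·M_0 + h_0·M_1 = 6(Δ_0 - s'(0)) = -9 and h_3·M_3 + 2h_3·M_4 = 6(s'(8) - Δ_3) = 30.
Forward elimination and back-substitution give M_0 = -136/53, M_1 = 113/53, M_2 = -43/53, M_3 = -418/53, M_4 = 1004/53.
On [0, 3], s(t) = 9 + 1/2·t - 68/53·t² + 83/318·t³.
With t = 3/4: s(3/4) = 59451/6784.

8.7634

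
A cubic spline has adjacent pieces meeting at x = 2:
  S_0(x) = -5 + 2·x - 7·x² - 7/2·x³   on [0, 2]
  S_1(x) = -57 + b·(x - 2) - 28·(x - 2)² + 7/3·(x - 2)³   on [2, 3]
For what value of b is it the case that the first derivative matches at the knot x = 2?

-68

S_0'(x) = 2 - 14·x - 21/2·x², so S_0'(2) = -68. On the right, S_1'(2) = b, so b = -68.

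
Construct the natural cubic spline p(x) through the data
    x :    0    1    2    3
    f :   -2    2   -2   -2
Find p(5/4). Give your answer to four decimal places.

1.4125

Put M_i = p'' at the i-th knot. Here h = (1, 1, 1) and Δ = (4, -4, 0), so the interior equations h_(i-1)·M_(i-1) + 2(h_(i-1)+h_i)·M_i + h_i·M_(i+1) = 6(Δ_i − Δ_(i-1)) read
  1·M_0 + 4·M_1 + 1·M_2 = 6(Δ_1 - Δ_0) = -48
  1·M_1 + 4·M_2 + 1·M_3 = 6(Δ_2 - Δ_1) = 24
Natural end conditions: M_0 = M_3 = 0.
Solving: M_0 = 0, M_1 = -72/5, M_2 = 48/5, M_3 = 0.
On [1, 2], p(x) = 2 - 4/5·(x - 1) - 36/5·(x - 1)² + 4·(x - 1)³.
With (x - 1) = 1/4: p(5/4) = 113/80.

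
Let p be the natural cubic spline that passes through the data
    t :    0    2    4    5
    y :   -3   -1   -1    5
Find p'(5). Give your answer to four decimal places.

7.1364

Let M_i = p''(x_i). Step sizes h_i = 2, 2, 1; slopes of the chords Δ_i = (y_(i+1) - y_i)/h_i = 1, 0, 6.
  2·M_0 + 8·M_1 + 2·M_2 = 6(Δ_1 - Δ_0) = -6
  2·M_1 + 6·M_2 + 1·M_3 = 6(Δ_2 - Δ_1) = 36
Natural end conditions: M_0 = M_3 = 0.
Forward elimination and back-substitution give M_0 = 0, M_1 = -27/11, M_2 = 75/11, M_3 = 0.
On [4, 5], p'(t) = b_2 + 2c_2·(t - 4) + 3d_2·(t - 4)² with b_2 = Δ_2 - h_2(2M_2 + M_3)/6 = 41/11, c_2 = M_2/2 = 75/22, d_2 = (M_3 - M_2)/(6h_2) = -25/22. So p'(5) = 157/22.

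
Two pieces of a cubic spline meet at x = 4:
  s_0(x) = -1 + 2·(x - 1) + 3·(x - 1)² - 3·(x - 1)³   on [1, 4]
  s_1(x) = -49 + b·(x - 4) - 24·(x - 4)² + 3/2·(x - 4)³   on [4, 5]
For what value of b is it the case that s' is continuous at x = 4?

-61

s_0'(x) = 2 + 6·(x - 1) - 9·(x - 1)², so s_0'(4) = -61. On the right, s_1'(4) = b, so b = -61.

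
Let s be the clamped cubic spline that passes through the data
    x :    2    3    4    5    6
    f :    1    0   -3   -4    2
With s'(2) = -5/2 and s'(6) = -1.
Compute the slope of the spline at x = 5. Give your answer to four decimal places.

4.9732

Put M_i = s'' at the i-th knot. Here h = (1, 1, 1, 1) and Δ = (-1, -3, -1, 6), so the interior equations h_(i-1)·M_(i-1) + 2(h_(i-1)+h_i)·M_i + h_i·M_(i+1) = 6(Δ_i − Δ_(i-1)) read
  1·M_0 + 4·M_1 + 1·M_2 = 6(Δ_1 - Δ_0) = -12
  1·M_1 + 4·M_2 + 1·M_3 = 6(Δ_2 - Δ_1) = 12
  1·M_2 + 4·M_3 + 1·M_4 = 6(Δ_3 - Δ_2) = 42
Clamped end conditions give two more equations: 2h_0·M_0 + h_0·M_1 = 6(Δ_0 - s'(2)) = 9 and h_3·M_3 + 2h_3·M_4 = 6(s'(6) - Δ_3) = -42.
Hence M_0 = 381/56, M_1 = -129/28, M_2 = -3/8, M_3 = 507/28, M_4 = -1683/56.
On [5, 6], s'(x) = b_3 + 2c_3·(x - 5) + 3d_3·(x - 5)² with b_3 = Δ_3 - h_3(2M_3 + M_4)/6 = 557/112, c_3 = M_3/2 = 507/56, d_3 = (M_4 - M_3)/(6h_3) = -899/112. So s'(5) = 557/112.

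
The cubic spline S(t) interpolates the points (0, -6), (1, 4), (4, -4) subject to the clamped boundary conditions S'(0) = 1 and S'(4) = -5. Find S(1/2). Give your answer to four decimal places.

Put m_i = S'' at the i-th knot. Here h = (1, 3) and Δ = (10, -8/3), so the interior equations h_(i-1)·m_(i-1) + 2(h_(i-1)+h_i)·m_i + h_i·m_(i+1) = 6(Δ_i − Δ_(i-1)) read
  1·m_0 + 8·m_1 + 3·m_2 = 6(Δ_1 - Δ_0) = -76
Clamped end conditions give two more equations: 2h_0·m_0 + h_0·m_1 = 6(Δ_0 - S'(0)) = 54 and h_1·m_1 + 2h_1·m_2 = 6(S'(4) - Δ_1) = -14.
Solving: m_0 = 35, m_1 = -16, m_2 = 17/3.
On [0, 1], S(t) = -6 + 1·t + 35/2·t² - 17/2·t³.
With t = 1/2: S(1/2) = -35/16.

-2.1875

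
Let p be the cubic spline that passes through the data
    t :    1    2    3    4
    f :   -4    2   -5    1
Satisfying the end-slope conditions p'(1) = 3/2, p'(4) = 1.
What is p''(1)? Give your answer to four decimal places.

Put m_i = p'' at the i-th knot. Here h = (1, 1, 1) and Δ = (6, -7, 6), so the interior equations h_(i-1)·m_(i-1) + 2(h_(i-1)+h_i)·m_i + h_i·m_(i+1) = 6(Δ_i − Δ_(i-1)) read
  1·m_0 + 4·m_1 + 1·m_2 = 6(Δ_1 - Δ_0) = -78
  1·m_1 + 4·m_2 + 1·m_3 = 6(Δ_2 - Δ_1) = 78
Clamped end conditions give two more equations: 2h_0·m_0 + h_0·m_1 = 6(Δ_0 - p'(1)) = 27 and h_2·m_2 + 2h_2·m_3 = 6(p'(4) - Δ_2) = -30.
Forward elimination and back-substitution give m_0 = 478/15, m_1 = -551/15, m_2 = 556/15, m_3 = -503/15.

31.8667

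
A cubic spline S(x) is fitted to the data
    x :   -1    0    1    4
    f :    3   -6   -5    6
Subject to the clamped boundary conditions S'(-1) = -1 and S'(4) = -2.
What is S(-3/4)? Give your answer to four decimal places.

Write σ_i for S''(x_i). With h_i = 1, 1, 3 and divided differences Δ_i = -9, 1, 11/3, the continuity of S' gives the tridiagonal system
  1·σ_0 + 4·σ_1 + 1·σ_2 = 6(Δ_1 - Δ_0) = 60
  1·σ_1 + 8·σ_2 + 3·σ_3 = 6(Δ_2 - Δ_1) = 16
Clamped end conditions give two more equations: 2h_0·σ_0 + h_0·σ_1 = 6(Δ_0 - S'(-1)) = -48 and h_2·σ_2 + 2h_2·σ_3 = 6(S'(4) - Δ_2) = -34.
Hence σ_0 = -1038/29, σ_1 = 684/29, σ_2 = 42/29, σ_3 = -556/87.
On [-1, 0], S(x) = 3 - 1·(x + 1) - 519/29·(x + 1)² + 287/29·(x + 1)³.
With (x + 1) = 1/4: S(-3/4) = 3315/1856.

1.7861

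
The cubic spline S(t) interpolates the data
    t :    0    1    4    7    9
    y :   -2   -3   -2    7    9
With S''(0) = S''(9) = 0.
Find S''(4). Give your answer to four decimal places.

1.6642

Put M_i = S'' at the i-th knot. Here h = (1, 3, 3, 2) and Δ = (-1, 1/3, 3, 1), so the interior equations h_(i-1)·M_(i-1) + 2(h_(i-1)+h_i)·M_i + h_i·M_(i+1) = 6(Δ_i − Δ_(i-1)) read
  1·M_0 + 8·M_1 + 3·M_2 = 6(Δ_1 - Δ_0) = 8
  3·M_1 + 12·M_2 + 3·M_3 = 6(Δ_2 - Δ_1) = 16
  3·M_2 + 10·M_3 + 2·M_4 = 6(Δ_3 - Δ_2) = -12
Natural end conditions: M_0 = M_4 = 0.
Forward elimination and back-substitution give M_0 = 0, M_1 = 50/133, M_2 = 664/399, M_3 = -226/133, M_4 = 0.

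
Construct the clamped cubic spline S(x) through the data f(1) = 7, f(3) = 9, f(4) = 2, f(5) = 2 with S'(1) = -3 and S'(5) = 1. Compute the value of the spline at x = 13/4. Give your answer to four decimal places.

7.4716

Write M_i for S''(x_i). With h_i = 2, 1, 1 and divided differences Δ_i = 1, -7, 0, the continuity of S' gives the tridiagonal system
  2·M_0 + 6·M_1 + 1·M_2 = 6(Δ_1 - Δ_0) = -48
  1·M_1 + 4·M_2 + 1·M_3 = 6(Δ_2 - Δ_1) = 42
Clamped end conditions give two more equations: 2h_0·M_0 + h_0·M_1 = 6(Δ_0 - S'(1)) = 24 and h_2·M_2 + 2h_2·M_3 = 6(S'(5) - Δ_2) = 6.
Solving the tridiagonal system: M_0 = 149/11, M_1 = -166/11, M_2 = 170/11, M_3 = -52/11.
On [3, 4], S(x) = 9 - 50/11·(x - 3) - 83/11·(x - 3)² + 56/11·(x - 3)³.
With (x - 3) = 1/4: S(13/4) = 1315/176.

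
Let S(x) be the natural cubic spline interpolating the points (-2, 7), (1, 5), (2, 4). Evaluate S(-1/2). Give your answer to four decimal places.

Put σ_i = S'' at the i-th knot. Here h = (3, 1) and Δ = (-2/3, -1), so the interior equations h_(i-1)·σ_(i-1) + 2(h_(i-1)+h_i)·σ_i + h_i·σ_(i+1) = 6(Δ_i − Δ_(i-1)) read
  3·σ_0 + 8·σ_1 + 1·σ_2 = 6(Δ_1 - Δ_0) = -2
Natural end conditions: σ_0 = σ_2 = 0.
Hence σ_0 = 0, σ_1 = -1/4, σ_2 = 0.
On [-2, 1], S(x) = 7 - 13/24·(x + 2) + 0·(x + 2)² - 1/72·(x + 2)³.
With (x + 2) = 3/2: S(-1/2) = 393/64.

6.1406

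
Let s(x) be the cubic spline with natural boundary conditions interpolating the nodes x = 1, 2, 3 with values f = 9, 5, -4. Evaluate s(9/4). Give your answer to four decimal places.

3.1602

With M_i denoting the second derivative at x_i, h_i = 1, 1, and Δ_i = (y_(i+1) − y_i)/h_i = -4, -9:
  1·M_0 + 4·M_1 + 1·M_2 = 6(Δ_1 - Δ_0) = -30
Natural end conditions: M_0 = M_2 = 0.
Solving the tridiagonal system: M_0 = 0, M_1 = -15/2, M_2 = 0.
On [2, 3], s(x) = 5 - 13/2·(x - 2) - 15/4·(x - 2)² + 5/4·(x - 2)³.
With (x - 2) = 1/4: s(9/4) = 809/256.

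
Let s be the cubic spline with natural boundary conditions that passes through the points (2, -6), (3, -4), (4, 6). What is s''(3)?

Let M_i = s''(x_i). Step sizes h_i = 1, 1; slopes of the chords Δ_i = (y_(i+1) - y_i)/h_i = 2, 10.
  1·M_0 + 4·M_1 + 1·M_2 = 6(Δ_1 - Δ_0) = 48
Natural end conditions: M_0 = M_2 = 0.
Forward elimination and back-substitution give M_0 = 0, M_1 = 12, M_2 = 0.

12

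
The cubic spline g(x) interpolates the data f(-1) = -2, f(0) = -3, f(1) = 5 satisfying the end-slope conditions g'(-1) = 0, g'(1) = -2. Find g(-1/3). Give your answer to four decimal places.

-3.5926

Write M_i for g''(x_i). With h_i = 1, 1 and divided differences Δ_i = -1, 8, the continuity of g' gives the tridiagonal system
  1·M_0 + 4·M_1 + 1·M_2 = 6(Δ_1 - Δ_0) = 54
Clamped end conditions give two more equations: 2h_0·M_0 + h_0·M_1 = 6(Δ_0 - g'(-1)) = -6 and h_1·M_1 + 2h_1·M_2 = 6(g'(1) - Δ_1) = -60.
Forward elimination and back-substitution give M_0 = -35/2, M_1 = 29, M_2 = -89/2.
On [-1, 0], g(x) = -2 + 0·(x + 1) - 35/4·(x + 1)² + 31/4·(x + 1)³.
With (x + 1) = 2/3: g(-1/3) = -97/27.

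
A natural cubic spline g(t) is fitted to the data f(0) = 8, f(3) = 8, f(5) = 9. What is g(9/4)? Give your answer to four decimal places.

With σ_i denoting the second derivative at x_i, h_i = 3, 2, and Δ_i = (y_(i+1) − y_i)/h_i = 0, 1/2:
  3·σ_0 + 10·σ_1 + 2·σ_2 = 6(Δ_1 - Δ_0) = 3
Natural end conditions: σ_0 = σ_2 = 0.
Solving the tridiagonal system: σ_0 = 0, σ_1 = 3/10, σ_2 = 0.
On [0, 3], g(t) = 8 - 3/20·t + 0·t² + 1/60·t³.
With t = 9/4: g(9/4) = 10051/1280.

7.8523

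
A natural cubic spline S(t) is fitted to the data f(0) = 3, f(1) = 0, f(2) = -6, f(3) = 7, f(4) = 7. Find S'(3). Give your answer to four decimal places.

9.7857

Write σ_i for S''(x_i). With h_i = 1, 1, 1, 1 and divided differences Δ_i = -3, -6, 13, 0, the continuity of S' gives the tridiagonal system
  1·σ_0 + 4·σ_1 + 1·σ_2 = 6(Δ_1 - Δ_0) = -18
  1·σ_1 + 4·σ_2 + 1·σ_3 = 6(Δ_2 - Δ_1) = 114
  1·σ_2 + 4·σ_3 + 1·σ_4 = 6(Δ_3 - Δ_2) = -78
Natural end conditions: σ_0 = σ_4 = 0.
Solving: σ_0 = 0, σ_1 = -201/14, σ_2 = 276/7, σ_3 = -411/14, σ_4 = 0.
On [3, 4], S'(t) = b_3 + 2c_3·(t - 3) + 3d_3·(t - 3)² with b_3 = Δ_3 - h_3(2σ_3 + σ_4)/6 = 137/14, c_3 = σ_3/2 = -411/28, d_3 = (σ_4 - σ_3)/(6h_3) = 137/28. So S'(3) = 137/14.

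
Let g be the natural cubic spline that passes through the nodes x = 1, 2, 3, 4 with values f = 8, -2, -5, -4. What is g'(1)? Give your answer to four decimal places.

-11.6000

With σ_i denoting the second derivative at x_i, h_i = 1, 1, 1, and Δ_i = (y_(i+1) − y_i)/h_i = -10, -3, 1:
  1·σ_0 + 4·σ_1 + 1·σ_2 = 6(Δ_1 - Δ_0) = 42
  1·σ_1 + 4·σ_2 + 1·σ_3 = 6(Δ_2 - Δ_1) = 24
Natural end conditions: σ_0 = σ_3 = 0.
Hence σ_0 = 0, σ_1 = 48/5, σ_2 = 18/5, σ_3 = 0.
On [1, 2], g'(x) = b_0 + 2c_0·(x - 1) + 3d_0·(x - 1)² with b_0 = Δ_0 - h_0(2σ_0 + σ_1)/6 = -58/5, c_0 = σ_0/2 = 0, d_0 = (σ_1 - σ_0)/(6h_0) = 8/5. So g'(1) = -58/5.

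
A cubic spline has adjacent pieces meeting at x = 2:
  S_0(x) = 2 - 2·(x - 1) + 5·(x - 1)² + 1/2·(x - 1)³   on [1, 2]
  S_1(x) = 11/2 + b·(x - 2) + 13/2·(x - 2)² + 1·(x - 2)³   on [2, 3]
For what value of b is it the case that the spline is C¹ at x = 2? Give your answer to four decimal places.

S_0'(x) = -2 + 10·(x - 1) + 3/2·(x - 1)², so S_0'(2) = 19/2. On the right, S_1'(2) = b, so b = 19/2.

9.5000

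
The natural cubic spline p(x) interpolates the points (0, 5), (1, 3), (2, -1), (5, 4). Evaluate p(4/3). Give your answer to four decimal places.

1.6898

Put M_i = p'' at the i-th knot. Here h = (1, 1, 3) and Δ = (-2, -4, 5/3), so the interior equations h_(i-1)·M_(i-1) + 2(h_(i-1)+h_i)·M_i + h_i·M_(i+1) = 6(Δ_i − Δ_(i-1)) read
  1·M_0 + 4·M_1 + 1·M_2 = 6(Δ_1 - Δ_0) = -12
  1·M_1 + 8·M_2 + 3·M_3 = 6(Δ_2 - Δ_1) = 34
Natural end conditions: M_0 = M_3 = 0.
Solving: M_0 = 0, M_1 = -130/31, M_2 = 148/31, M_3 = 0.
On [1, 2], p(x) = 3 - 316/93·(x - 1) - 65/31·(x - 1)² + 139/93·(x - 1)³.
With (x - 1) = 1/3: p(4/3) = 4243/2511.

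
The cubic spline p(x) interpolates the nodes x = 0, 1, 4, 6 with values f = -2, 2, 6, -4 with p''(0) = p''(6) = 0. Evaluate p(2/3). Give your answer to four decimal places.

0.7067

Let M_i = p''(x_i). Step sizes h_i = 1, 3, 2; slopes of the chords Δ_i = (y_(i+1) - y_i)/h_i = 4, 4/3, -5.
  1·M_0 + 8·M_1 + 3·M_2 = 6(Δ_1 - Δ_0) = -16
  3·M_1 + 10·M_2 + 2·M_3 = 6(Δ_2 - Δ_1) = -38
Natural end conditions: M_0 = M_3 = 0.
Solving: M_0 = 0, M_1 = -46/71, M_2 = -256/71, M_3 = 0.
On [0, 1], p(x) = -2 + 875/213·x + 0·x² - 23/213·x³.
With x = 2/3: p(2/3) = 4064/5751.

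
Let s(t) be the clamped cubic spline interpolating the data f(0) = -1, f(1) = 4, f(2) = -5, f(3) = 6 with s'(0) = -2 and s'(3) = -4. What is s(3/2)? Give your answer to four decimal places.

-1.3333

Let M_i = s''(x_i). Step sizes h_i = 1, 1, 1; slopes of the chords Δ_i = (y_(i+1) - y_i)/h_i = 5, -9, 11.
  1·M_0 + 4·M_1 + 1·M_2 = 6(Δ_1 - Δ_0) = -84
  1·M_1 + 4·M_2 + 1·M_3 = 6(Δ_2 - Δ_1) = 120
Clamped end conditions give two more equations: 2h_0·M_0 + h_0·M_1 = 6(Δ_0 - s'(0)) = 42 and h_2·M_2 + 2h_2·M_3 = 6(s'(3) - Δ_2) = -90.
Hence M_0 = 134/3, M_1 = -142/3, M_2 = 182/3, M_3 = -226/3.
On [1, 2], s(t) = 4 - 10/3·(t - 1) - 71/3·(t - 1)² + 18·(t - 1)³.
With (t - 1) = 1/2: s(3/2) = -4/3.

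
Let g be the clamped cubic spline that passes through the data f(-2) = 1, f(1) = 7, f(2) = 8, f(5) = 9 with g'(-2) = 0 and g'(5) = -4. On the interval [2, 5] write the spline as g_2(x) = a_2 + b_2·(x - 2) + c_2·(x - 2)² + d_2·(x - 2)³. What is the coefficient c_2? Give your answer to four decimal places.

With M_i denoting the second derivative at x_i, h_i = 3, 1, 3, and Δ_i = (y_(i+1) − y_i)/h_i = 2, 1, 1/3:
  3·M_0 + 8·M_1 + 1·M_2 = 6(Δ_1 - Δ_0) = -6
  1·M_1 + 8·M_2 + 3·M_3 = 6(Δ_2 - Δ_1) = -4
Clamped end conditions give two more equations: 2h_0·M_0 + h_0·M_1 = 6(Δ_0 - g'(-2)) = 12 and h_2·M_2 + 2h_2·M_3 = 6(g'(5) - Δ_2) = -26.
Hence M_0 = 168/55, M_1 = -116/55, M_2 = 94/55, M_3 = -856/165.
On [2, 5], with g_2(x) = a_2 + b_2·(x - 2) + c_2·(x - 2)² + d_2·(x - 2)³: c_2 = M_2/2 = 47/55, d_2 = (M_3 - M_2)/(6h_2) = -569/1485, b_2 = Δ_2 - h_2(2M_2 + M_3)/6 = 67/55.

0.8545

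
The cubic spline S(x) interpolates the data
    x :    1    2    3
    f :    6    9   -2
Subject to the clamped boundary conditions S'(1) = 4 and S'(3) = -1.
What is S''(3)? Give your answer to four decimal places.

With σ_i denoting the second derivative at x_i, h_i = 1, 1, and Δ_i = (y_(i+1) − y_i)/h_i = 3, -11:
  1·σ_0 + 4·σ_1 + 1·σ_2 = 6(Δ_1 - Δ_0) = -84
Clamped end conditions give two more equations: 2h_0·σ_0 + h_0·σ_1 = 6(Δ_0 - S'(1)) = -6 and h_1·σ_1 + 2h_1·σ_2 = 6(S'(3) - Δ_1) = 60.
Solving the tridiagonal system: σ_0 = 31/2, σ_1 = -37, σ_2 = 97/2.

48.5000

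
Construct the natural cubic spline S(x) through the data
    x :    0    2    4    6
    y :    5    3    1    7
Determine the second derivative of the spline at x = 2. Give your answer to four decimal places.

Write M_i for S''(x_i). With h_i = 2, 2, 2 and divided differences Δ_i = -1, -1, 3, the continuity of S' gives the tridiagonal system
  2·M_0 + 8·M_1 + 2·M_2 = 6(Δ_1 - Δ_0) = 0
  2·M_1 + 8·M_2 + 2·M_3 = 6(Δ_2 - Δ_1) = 24
Natural end conditions: M_0 = M_3 = 0.
Forward elimination and back-substitution give M_0 = 0, M_1 = -4/5, M_2 = 16/5, M_3 = 0.

-0.8000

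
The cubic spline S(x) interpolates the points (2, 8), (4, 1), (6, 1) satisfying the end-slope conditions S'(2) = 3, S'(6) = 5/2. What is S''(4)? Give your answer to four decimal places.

5.5000

Put σ_i = S'' at the i-th knot. Here h = (2, 2) and Δ = (-7/2, 0), so the interior equations h_(i-1)·σ_(i-1) + 2(h_(i-1)+h_i)·σ_i + h_i·σ_(i+1) = 6(Δ_i − Δ_(i-1)) read
  2·σ_0 + 8·σ_1 + 2·σ_2 = 6(Δ_1 - Δ_0) = 21
Clamped end conditions give two more equations: 2h_0·σ_0 + h_0·σ_1 = 6(Δ_0 - S'(2)) = -39 and h_1·σ_1 + 2h_1·σ_2 = 6(S'(6) - Δ_1) = 15.
Solving the tridiagonal system: σ_0 = -25/2, σ_1 = 11/2, σ_2 = 1.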